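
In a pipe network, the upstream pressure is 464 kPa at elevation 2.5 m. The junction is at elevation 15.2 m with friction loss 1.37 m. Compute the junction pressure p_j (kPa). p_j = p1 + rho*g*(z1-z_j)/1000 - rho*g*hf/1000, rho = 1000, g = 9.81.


Junction pressure: p_j = p1 + rho*g*(z1 - z_j)/1000 - rho*g*hf/1000.
Elevation term = 1000*9.81*(2.5 - 15.2)/1000 = -124.587 kPa.
Friction term = 1000*9.81*1.37/1000 = 13.44 kPa.
p_j = 464 + -124.587 - 13.44 = 325.97 kPa.

325.97


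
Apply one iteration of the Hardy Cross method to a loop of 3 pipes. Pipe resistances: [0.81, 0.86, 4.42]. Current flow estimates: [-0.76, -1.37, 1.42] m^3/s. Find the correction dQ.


Numerator terms (r*Q*|Q|): 0.81*-0.76*|-0.76| = -0.4679; 0.86*-1.37*|-1.37| = -1.6141; 4.42*1.42*|1.42| = 8.9125.
Sum of numerator = 6.8305.
Denominator terms (r*|Q|): 0.81*|-0.76| = 0.6156; 0.86*|-1.37| = 1.1782; 4.42*|1.42| = 6.2764.
2 * sum of denominator = 2 * 8.0702 = 16.1404.
dQ = -6.8305 / 16.1404 = -0.4232 m^3/s.

-0.4232


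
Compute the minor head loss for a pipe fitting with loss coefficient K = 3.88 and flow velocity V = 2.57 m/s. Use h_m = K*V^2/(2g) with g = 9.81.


Minor loss formula: h_m = K * V^2/(2g).
V^2 = 2.57^2 = 6.6049.
V^2/(2g) = 6.6049 / 19.62 = 0.3366 m.
h_m = 3.88 * 0.3366 = 1.3062 m.

1.3062


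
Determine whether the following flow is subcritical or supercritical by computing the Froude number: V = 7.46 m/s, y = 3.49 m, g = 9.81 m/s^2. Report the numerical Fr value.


The Froude number is defined as Fr = V / sqrt(g*y).
g*y = 9.81 * 3.49 = 34.2369.
sqrt(g*y) = sqrt(34.2369) = 5.8512.
Fr = 7.46 / 5.8512 = 1.2749.
Since Fr > 1, the flow is supercritical.

1.2749


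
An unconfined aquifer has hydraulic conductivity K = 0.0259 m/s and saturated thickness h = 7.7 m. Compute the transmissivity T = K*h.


Transmissivity is defined as T = K * h.
T = 0.0259 * 7.7
  = 0.1994 m^2/s.

0.1994


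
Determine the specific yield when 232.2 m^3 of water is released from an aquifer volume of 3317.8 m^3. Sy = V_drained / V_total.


Specific yield Sy = Volume drained / Total volume.
Sy = 232.2 / 3317.8
   = 0.07.

0.07


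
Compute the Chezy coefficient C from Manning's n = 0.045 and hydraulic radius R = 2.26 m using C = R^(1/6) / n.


The Chezy coefficient relates to Manning's n through C = R^(1/6) / n.
R^(1/6) = 2.26^(1/6) = 1.145561.
C = 1.145561 / 0.045 = 25.46 m^(1/2)/s.

25.46


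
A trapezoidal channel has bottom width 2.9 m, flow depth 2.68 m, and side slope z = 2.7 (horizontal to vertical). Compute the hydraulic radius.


For a trapezoidal section with side slope z:
A = (b + z*y)*y = (2.9 + 2.7*2.68)*2.68 = 27.164 m^2.
P = b + 2*y*sqrt(1 + z^2) = 2.9 + 2*2.68*sqrt(1 + 2.7^2) = 18.333 m.
R = A/P = 27.164 / 18.333 = 1.4817 m.

1.4817


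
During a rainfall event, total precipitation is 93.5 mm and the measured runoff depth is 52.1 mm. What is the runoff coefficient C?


The runoff coefficient C = runoff depth / rainfall depth.
C = 52.1 / 93.5
  = 0.5572.

0.5572


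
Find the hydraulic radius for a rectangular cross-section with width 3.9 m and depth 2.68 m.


For a rectangular section:
Flow area A = b * y = 3.9 * 2.68 = 10.45 m^2.
Wetted perimeter P = b + 2y = 3.9 + 2*2.68 = 9.26 m.
Hydraulic radius R = A/P = 10.45 / 9.26 = 1.1287 m.

1.1287


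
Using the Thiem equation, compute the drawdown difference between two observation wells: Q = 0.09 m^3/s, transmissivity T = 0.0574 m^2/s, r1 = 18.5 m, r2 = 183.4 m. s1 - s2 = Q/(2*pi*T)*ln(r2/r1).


Thiem equation: s1 - s2 = Q/(2*pi*T) * ln(r2/r1).
ln(r2/r1) = ln(183.4/18.5) = 2.2939.
Q/(2*pi*T) = 0.09 / (2*pi*0.0574) = 0.09 / 0.3607 = 0.2495.
s1 - s2 = 0.2495 * 2.2939 = 0.5724 m.

0.5724


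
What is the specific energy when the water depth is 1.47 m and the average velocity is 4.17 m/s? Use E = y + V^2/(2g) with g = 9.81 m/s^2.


Specific energy E = y + V^2/(2g).
Velocity head = V^2/(2g) = 4.17^2 / (2*9.81) = 17.3889 / 19.62 = 0.8863 m.
E = 1.47 + 0.8863 = 2.3563 m.

2.3563


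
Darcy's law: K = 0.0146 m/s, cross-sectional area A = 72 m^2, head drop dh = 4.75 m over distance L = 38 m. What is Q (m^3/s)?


Darcy's law: Q = K * A * i, where i = dh/L.
Hydraulic gradient i = 4.75 / 38 = 0.125.
Q = 0.0146 * 72 * 0.125
  = 0.1314 m^3/s.

0.1314


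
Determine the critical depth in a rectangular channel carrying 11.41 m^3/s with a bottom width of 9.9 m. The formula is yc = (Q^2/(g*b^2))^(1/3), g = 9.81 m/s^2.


Using yc = (Q^2 / (g * b^2))^(1/3):
Q^2 = 11.41^2 = 130.19.
g * b^2 = 9.81 * 9.9^2 = 9.81 * 98.01 = 961.48.
Q^2 / (g*b^2) = 130.19 / 961.48 = 0.1354.
yc = 0.1354^(1/3) = 0.5135 m.

0.5135


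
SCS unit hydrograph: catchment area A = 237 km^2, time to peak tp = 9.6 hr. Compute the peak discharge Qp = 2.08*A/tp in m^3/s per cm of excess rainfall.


SCS formula: Qp = 2.08 * A / tp.
Qp = 2.08 * 237 / 9.6
   = 492.96 / 9.6
   = 51.35 m^3/s per cm.

51.35


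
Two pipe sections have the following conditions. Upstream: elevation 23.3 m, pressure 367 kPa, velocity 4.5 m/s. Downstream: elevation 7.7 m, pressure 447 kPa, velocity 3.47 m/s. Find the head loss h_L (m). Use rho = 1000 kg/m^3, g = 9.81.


Total head at each section: H = z + p/(rho*g) + V^2/(2g).
H1 = 23.3 + 367*1000/(1000*9.81) + 4.5^2/(2*9.81)
   = 23.3 + 37.411 + 1.0321
   = 61.743 m.
H2 = 7.7 + 447*1000/(1000*9.81) + 3.47^2/(2*9.81)
   = 7.7 + 45.566 + 0.6137
   = 53.879 m.
h_L = H1 - H2 = 61.743 - 53.879 = 7.863 m.

7.863


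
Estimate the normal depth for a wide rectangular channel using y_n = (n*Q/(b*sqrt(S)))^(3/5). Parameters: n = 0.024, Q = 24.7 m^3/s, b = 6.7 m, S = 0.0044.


We use the wide-channel approximation y_n = (n*Q/(b*sqrt(S)))^(3/5).
sqrt(S) = sqrt(0.0044) = 0.066332.
Numerator: n*Q = 0.024 * 24.7 = 0.5928.
Denominator: b*sqrt(S) = 6.7 * 0.066332 = 0.444424.
arg = 1.3339.
y_n = 1.3339^(3/5) = 1.1887 m.

1.1887


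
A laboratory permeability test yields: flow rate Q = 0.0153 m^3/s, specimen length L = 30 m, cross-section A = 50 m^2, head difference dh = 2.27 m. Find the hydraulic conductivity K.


From K = Q*L / (A*dh):
Numerator: Q*L = 0.0153 * 30 = 0.459.
Denominator: A*dh = 50 * 2.27 = 113.5.
K = 0.459 / 113.5 = 0.004044 m/s.

0.004044


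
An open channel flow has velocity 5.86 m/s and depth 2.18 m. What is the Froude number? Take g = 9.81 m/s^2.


The Froude number is defined as Fr = V / sqrt(g*y).
g*y = 9.81 * 2.18 = 21.3858.
sqrt(g*y) = sqrt(21.3858) = 4.6245.
Fr = 5.86 / 4.6245 = 1.2672.

1.2672


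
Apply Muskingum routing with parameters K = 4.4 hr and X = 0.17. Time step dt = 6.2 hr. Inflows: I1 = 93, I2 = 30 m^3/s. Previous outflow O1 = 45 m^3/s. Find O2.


Muskingum coefficients:
denom = 2*K*(1-X) + dt = 2*4.4*(1-0.17) + 6.2 = 13.504.
C0 = (dt - 2*K*X)/denom = (6.2 - 2*4.4*0.17)/13.504 = 0.3483.
C1 = (dt + 2*K*X)/denom = (6.2 + 2*4.4*0.17)/13.504 = 0.5699.
C2 = (2*K*(1-X) - dt)/denom = 0.0818.
O2 = C0*I2 + C1*I1 + C2*O1
   = 0.3483*30 + 0.5699*93 + 0.0818*45
   = 67.13 m^3/s.

67.13


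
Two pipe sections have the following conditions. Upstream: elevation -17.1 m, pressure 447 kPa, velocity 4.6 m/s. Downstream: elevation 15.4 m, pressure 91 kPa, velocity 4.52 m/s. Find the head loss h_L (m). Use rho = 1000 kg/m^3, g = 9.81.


Total head at each section: H = z + p/(rho*g) + V^2/(2g).
H1 = -17.1 + 447*1000/(1000*9.81) + 4.6^2/(2*9.81)
   = -17.1 + 45.566 + 1.0785
   = 29.544 m.
H2 = 15.4 + 91*1000/(1000*9.81) + 4.52^2/(2*9.81)
   = 15.4 + 9.276 + 1.0413
   = 25.718 m.
h_L = H1 - H2 = 29.544 - 25.718 = 3.827 m.

3.827


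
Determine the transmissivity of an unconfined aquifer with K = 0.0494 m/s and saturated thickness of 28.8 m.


Transmissivity is defined as T = K * h.
T = 0.0494 * 28.8
  = 1.4227 m^2/s.

1.4227


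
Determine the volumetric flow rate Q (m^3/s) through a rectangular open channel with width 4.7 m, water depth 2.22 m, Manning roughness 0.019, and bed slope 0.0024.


For a rectangular channel, the cross-sectional area A = b * y = 4.7 * 2.22 = 10.43 m^2.
The wetted perimeter P = b + 2y = 4.7 + 2*2.22 = 9.14 m.
Hydraulic radius R = A/P = 10.43/9.14 = 1.1416 m.
Velocity V = (1/n)*R^(2/3)*S^(1/2) = (1/0.019)*1.1416^(2/3)*0.0024^(1/2) = 2.8164 m/s.
Discharge Q = A * V = 10.43 * 2.8164 = 29.386 m^3/s.

29.386


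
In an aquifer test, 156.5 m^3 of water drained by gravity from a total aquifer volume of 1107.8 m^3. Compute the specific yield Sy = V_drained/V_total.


Specific yield Sy = Volume drained / Total volume.
Sy = 156.5 / 1107.8
   = 0.1413.

0.1413


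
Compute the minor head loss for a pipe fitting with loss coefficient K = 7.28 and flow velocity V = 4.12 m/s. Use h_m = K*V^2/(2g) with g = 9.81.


Minor loss formula: h_m = K * V^2/(2g).
V^2 = 4.12^2 = 16.9744.
V^2/(2g) = 16.9744 / 19.62 = 0.8652 m.
h_m = 7.28 * 0.8652 = 6.2984 m.

6.2984


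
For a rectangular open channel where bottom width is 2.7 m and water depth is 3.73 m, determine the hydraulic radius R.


For a rectangular section:
Flow area A = b * y = 2.7 * 3.73 = 10.07 m^2.
Wetted perimeter P = b + 2y = 2.7 + 2*3.73 = 10.16 m.
Hydraulic radius R = A/P = 10.07 / 10.16 = 0.9912 m.

0.9912


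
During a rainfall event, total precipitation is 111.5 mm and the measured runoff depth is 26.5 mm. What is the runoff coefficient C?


The runoff coefficient C = runoff depth / rainfall depth.
C = 26.5 / 111.5
  = 0.2377.

0.2377


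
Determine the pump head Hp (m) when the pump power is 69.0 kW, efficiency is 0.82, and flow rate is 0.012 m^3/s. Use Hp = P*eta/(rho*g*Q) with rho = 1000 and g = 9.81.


Pump head formula: Hp = P * eta / (rho * g * Q).
Numerator: P * eta = 69.0 * 1000 * 0.82 = 56580.0 W.
Denominator: rho * g * Q = 1000 * 9.81 * 0.012 = 117.72.
Hp = 56580.0 / 117.72 = 480.63 m.

480.63


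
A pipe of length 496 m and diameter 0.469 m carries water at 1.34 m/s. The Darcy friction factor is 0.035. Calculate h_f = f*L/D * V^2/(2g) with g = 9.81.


Darcy-Weisbach equation: h_f = f * (L/D) * V^2/(2g).
f * L/D = 0.035 * 496/0.469 = 37.0149.
V^2/(2g) = 1.34^2 / (2*9.81) = 1.7956 / 19.62 = 0.0915 m.
h_f = 37.0149 * 0.0915 = 3.388 m.

3.388


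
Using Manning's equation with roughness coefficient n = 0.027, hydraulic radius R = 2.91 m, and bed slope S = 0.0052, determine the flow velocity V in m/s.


Manning's equation gives V = (1/n) * R^(2/3) * S^(1/2).
First, compute R^(2/3) = 2.91^(2/3) = 2.0383.
Next, S^(1/2) = 0.0052^(1/2) = 0.072111.
Then 1/n = 1/0.027 = 37.04.
V = 37.04 * 2.0383 * 0.072111 = 5.4438 m/s.

5.4438


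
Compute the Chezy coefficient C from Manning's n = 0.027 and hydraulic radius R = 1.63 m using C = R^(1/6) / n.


The Chezy coefficient relates to Manning's n through C = R^(1/6) / n.
R^(1/6) = 1.63^(1/6) = 1.084837.
C = 1.084837 / 0.027 = 40.18 m^(1/2)/s.

40.18


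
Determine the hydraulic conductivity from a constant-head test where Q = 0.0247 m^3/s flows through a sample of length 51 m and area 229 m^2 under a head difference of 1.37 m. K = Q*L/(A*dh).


From K = Q*L / (A*dh):
Numerator: Q*L = 0.0247 * 51 = 1.2597.
Denominator: A*dh = 229 * 1.37 = 313.73.
K = 1.2597 / 313.73 = 0.004015 m/s.

0.004015


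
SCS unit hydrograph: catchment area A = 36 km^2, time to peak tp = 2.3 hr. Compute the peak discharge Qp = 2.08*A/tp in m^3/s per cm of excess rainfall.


SCS formula: Qp = 2.08 * A / tp.
Qp = 2.08 * 36 / 2.3
   = 74.88 / 2.3
   = 32.56 m^3/s per cm.

32.56


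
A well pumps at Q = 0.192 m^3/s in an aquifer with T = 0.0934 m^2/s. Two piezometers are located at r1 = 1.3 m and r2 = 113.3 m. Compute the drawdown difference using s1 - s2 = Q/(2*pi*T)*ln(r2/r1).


Thiem equation: s1 - s2 = Q/(2*pi*T) * ln(r2/r1).
ln(r2/r1) = ln(113.3/1.3) = 4.4677.
Q/(2*pi*T) = 0.192 / (2*pi*0.0934) = 0.192 / 0.5868 = 0.3272.
s1 - s2 = 0.3272 * 4.4677 = 1.4617 m.

1.4617


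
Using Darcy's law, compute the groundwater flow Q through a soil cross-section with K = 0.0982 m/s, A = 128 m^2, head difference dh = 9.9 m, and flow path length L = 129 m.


Darcy's law: Q = K * A * i, where i = dh/L.
Hydraulic gradient i = 9.9 / 129 = 0.076744.
Q = 0.0982 * 128 * 0.076744
  = 0.9646 m^3/s.

0.9646


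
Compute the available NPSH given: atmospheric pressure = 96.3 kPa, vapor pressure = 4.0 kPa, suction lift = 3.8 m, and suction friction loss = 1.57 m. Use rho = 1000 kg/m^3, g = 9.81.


NPSHa = p_atm/(rho*g) - z_s - hf_s - p_vap/(rho*g).
p_atm/(rho*g) = 96.3*1000 / (1000*9.81) = 9.817 m.
p_vap/(rho*g) = 4.0*1000 / (1000*9.81) = 0.408 m.
NPSHa = 9.817 - 3.8 - 1.57 - 0.408
      = 4.04 m.

4.04


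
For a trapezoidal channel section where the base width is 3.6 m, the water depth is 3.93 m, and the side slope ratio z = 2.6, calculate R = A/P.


For a trapezoidal section with side slope z:
A = (b + z*y)*y = (3.6 + 2.6*3.93)*3.93 = 54.305 m^2.
P = b + 2*y*sqrt(1 + z^2) = 3.6 + 2*3.93*sqrt(1 + 2.6^2) = 25.495 m.
R = A/P = 54.305 / 25.495 = 2.13 m.

2.13


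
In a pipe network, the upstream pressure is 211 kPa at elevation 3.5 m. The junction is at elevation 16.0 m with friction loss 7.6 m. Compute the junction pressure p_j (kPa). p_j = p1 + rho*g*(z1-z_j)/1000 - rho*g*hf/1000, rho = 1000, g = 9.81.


Junction pressure: p_j = p1 + rho*g*(z1 - z_j)/1000 - rho*g*hf/1000.
Elevation term = 1000*9.81*(3.5 - 16.0)/1000 = -122.625 kPa.
Friction term = 1000*9.81*7.6/1000 = 74.556 kPa.
p_j = 211 + -122.625 - 74.556 = 13.82 kPa.

13.82


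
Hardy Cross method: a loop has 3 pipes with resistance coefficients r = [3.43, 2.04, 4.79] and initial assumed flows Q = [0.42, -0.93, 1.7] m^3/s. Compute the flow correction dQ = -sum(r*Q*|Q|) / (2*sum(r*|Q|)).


Numerator terms (r*Q*|Q|): 3.43*0.42*|0.42| = 0.6051; 2.04*-0.93*|-0.93| = -1.7644; 4.79*1.7*|1.7| = 13.8431.
Sum of numerator = 12.6838.
Denominator terms (r*|Q|): 3.43*|0.42| = 1.4406; 2.04*|-0.93| = 1.8972; 4.79*|1.7| = 8.143.
2 * sum of denominator = 2 * 11.4808 = 22.9616.
dQ = -12.6838 / 22.9616 = -0.5524 m^3/s.

-0.5524


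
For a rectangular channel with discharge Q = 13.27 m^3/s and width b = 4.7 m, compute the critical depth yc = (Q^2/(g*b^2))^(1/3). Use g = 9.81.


Using yc = (Q^2 / (g * b^2))^(1/3):
Q^2 = 13.27^2 = 176.09.
g * b^2 = 9.81 * 4.7^2 = 9.81 * 22.09 = 216.7.
Q^2 / (g*b^2) = 176.09 / 216.7 = 0.8126.
yc = 0.8126^(1/3) = 0.9332 m.

0.9332


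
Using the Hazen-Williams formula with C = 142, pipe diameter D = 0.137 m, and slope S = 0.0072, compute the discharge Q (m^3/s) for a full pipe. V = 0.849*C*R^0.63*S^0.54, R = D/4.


For a full circular pipe, R = D/4 = 0.137/4 = 0.0343 m.
V = 0.849 * 142 * 0.0343^0.63 * 0.0072^0.54
  = 0.849 * 142 * 0.119354 * 0.069656
  = 1.0023 m/s.
Pipe area A = pi*D^2/4 = pi*0.137^2/4 = 0.0147 m^2.
Q = A * V = 0.0147 * 1.0023 = 0.0148 m^3/s.

0.0148


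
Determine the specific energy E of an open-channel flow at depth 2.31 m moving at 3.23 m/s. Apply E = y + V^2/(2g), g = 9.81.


Specific energy E = y + V^2/(2g).
Velocity head = V^2/(2g) = 3.23^2 / (2*9.81) = 10.4329 / 19.62 = 0.5317 m.
E = 2.31 + 0.5317 = 2.8417 m.

2.8417


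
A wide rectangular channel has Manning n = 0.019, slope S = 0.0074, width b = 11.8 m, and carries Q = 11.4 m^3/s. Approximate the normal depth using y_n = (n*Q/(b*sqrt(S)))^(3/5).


We use the wide-channel approximation y_n = (n*Q/(b*sqrt(S)))^(3/5).
sqrt(S) = sqrt(0.0074) = 0.086023.
Numerator: n*Q = 0.019 * 11.4 = 0.2166.
Denominator: b*sqrt(S) = 11.8 * 0.086023 = 1.015071.
arg = 0.2134.
y_n = 0.2134^(3/5) = 0.3958 m.

0.3958


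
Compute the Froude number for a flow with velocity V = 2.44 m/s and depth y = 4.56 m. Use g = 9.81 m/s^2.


The Froude number is defined as Fr = V / sqrt(g*y).
g*y = 9.81 * 4.56 = 44.7336.
sqrt(g*y) = sqrt(44.7336) = 6.6883.
Fr = 2.44 / 6.6883 = 0.3648.

0.3648


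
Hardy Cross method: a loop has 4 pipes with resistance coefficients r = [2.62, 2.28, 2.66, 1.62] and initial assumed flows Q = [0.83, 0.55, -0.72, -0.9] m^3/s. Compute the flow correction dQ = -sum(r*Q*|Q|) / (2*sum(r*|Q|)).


Numerator terms (r*Q*|Q|): 2.62*0.83*|0.83| = 1.8049; 2.28*0.55*|0.55| = 0.6897; 2.66*-0.72*|-0.72| = -1.3789; 1.62*-0.9*|-0.9| = -1.3122.
Sum of numerator = -0.1965.
Denominator terms (r*|Q|): 2.62*|0.83| = 2.1746; 2.28*|0.55| = 1.254; 2.66*|-0.72| = 1.9152; 1.62*|-0.9| = 1.458.
2 * sum of denominator = 2 * 6.8018 = 13.6036.
dQ = --0.1965 / 13.6036 = 0.0144 m^3/s.

0.0144


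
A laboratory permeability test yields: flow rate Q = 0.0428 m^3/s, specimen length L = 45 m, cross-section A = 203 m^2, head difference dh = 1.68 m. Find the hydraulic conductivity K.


From K = Q*L / (A*dh):
Numerator: Q*L = 0.0428 * 45 = 1.926.
Denominator: A*dh = 203 * 1.68 = 341.04.
K = 1.926 / 341.04 = 0.005647 m/s.

0.005647


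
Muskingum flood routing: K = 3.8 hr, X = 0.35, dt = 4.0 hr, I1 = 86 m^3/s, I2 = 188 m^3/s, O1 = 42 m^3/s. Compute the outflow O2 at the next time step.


Muskingum coefficients:
denom = 2*K*(1-X) + dt = 2*3.8*(1-0.35) + 4.0 = 8.94.
C0 = (dt - 2*K*X)/denom = (4.0 - 2*3.8*0.35)/8.94 = 0.1499.
C1 = (dt + 2*K*X)/denom = (4.0 + 2*3.8*0.35)/8.94 = 0.745.
C2 = (2*K*(1-X) - dt)/denom = 0.1051.
O2 = C0*I2 + C1*I1 + C2*O1
   = 0.1499*188 + 0.745*86 + 0.1051*42
   = 96.66 m^3/s.

96.66


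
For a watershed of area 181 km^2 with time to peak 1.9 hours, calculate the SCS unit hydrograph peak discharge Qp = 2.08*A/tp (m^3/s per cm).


SCS formula: Qp = 2.08 * A / tp.
Qp = 2.08 * 181 / 1.9
   = 376.48 / 1.9
   = 198.15 m^3/s per cm.

198.15


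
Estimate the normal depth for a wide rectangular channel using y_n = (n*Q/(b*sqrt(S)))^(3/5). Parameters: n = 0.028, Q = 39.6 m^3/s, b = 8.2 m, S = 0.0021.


We use the wide-channel approximation y_n = (n*Q/(b*sqrt(S)))^(3/5).
sqrt(S) = sqrt(0.0021) = 0.045826.
Numerator: n*Q = 0.028 * 39.6 = 1.1088.
Denominator: b*sqrt(S) = 8.2 * 0.045826 = 0.375773.
arg = 2.9507.
y_n = 2.9507^(3/5) = 1.9141 m.

1.9141


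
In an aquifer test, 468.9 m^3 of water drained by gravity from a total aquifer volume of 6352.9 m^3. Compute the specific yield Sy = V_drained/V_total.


Specific yield Sy = Volume drained / Total volume.
Sy = 468.9 / 6352.9
   = 0.0738.

0.0738


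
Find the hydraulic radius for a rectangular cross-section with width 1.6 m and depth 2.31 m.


For a rectangular section:
Flow area A = b * y = 1.6 * 2.31 = 3.7 m^2.
Wetted perimeter P = b + 2y = 1.6 + 2*2.31 = 6.22 m.
Hydraulic radius R = A/P = 3.7 / 6.22 = 0.5942 m.

0.5942


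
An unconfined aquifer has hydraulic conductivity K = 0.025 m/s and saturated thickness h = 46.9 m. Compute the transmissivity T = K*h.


Transmissivity is defined as T = K * h.
T = 0.025 * 46.9
  = 1.1725 m^2/s.

1.1725


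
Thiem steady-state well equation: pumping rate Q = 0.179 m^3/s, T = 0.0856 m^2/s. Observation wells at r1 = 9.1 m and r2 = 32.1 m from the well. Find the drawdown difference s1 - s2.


Thiem equation: s1 - s2 = Q/(2*pi*T) * ln(r2/r1).
ln(r2/r1) = ln(32.1/9.1) = 1.2606.
Q/(2*pi*T) = 0.179 / (2*pi*0.0856) = 0.179 / 0.5378 = 0.3328.
s1 - s2 = 0.3328 * 1.2606 = 0.4195 m.

0.4195


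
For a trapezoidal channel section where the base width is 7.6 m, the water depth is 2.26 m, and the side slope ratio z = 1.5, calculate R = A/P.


For a trapezoidal section with side slope z:
A = (b + z*y)*y = (7.6 + 1.5*2.26)*2.26 = 24.837 m^2.
P = b + 2*y*sqrt(1 + z^2) = 7.6 + 2*2.26*sqrt(1 + 1.5^2) = 15.749 m.
R = A/P = 24.837 / 15.749 = 1.5771 m.

1.5771


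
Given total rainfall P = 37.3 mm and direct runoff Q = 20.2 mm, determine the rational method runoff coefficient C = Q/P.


The runoff coefficient C = runoff depth / rainfall depth.
C = 20.2 / 37.3
  = 0.5416.

0.5416


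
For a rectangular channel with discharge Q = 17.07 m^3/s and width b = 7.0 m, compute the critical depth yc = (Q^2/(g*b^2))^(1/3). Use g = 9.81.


Using yc = (Q^2 / (g * b^2))^(1/3):
Q^2 = 17.07^2 = 291.38.
g * b^2 = 9.81 * 7.0^2 = 9.81 * 49.0 = 480.69.
Q^2 / (g*b^2) = 291.38 / 480.69 = 0.6062.
yc = 0.6062^(1/3) = 0.8463 m.

0.8463


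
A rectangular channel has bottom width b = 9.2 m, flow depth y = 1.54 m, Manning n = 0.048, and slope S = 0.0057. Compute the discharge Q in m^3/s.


For a rectangular channel, the cross-sectional area A = b * y = 9.2 * 1.54 = 14.17 m^2.
The wetted perimeter P = b + 2y = 9.2 + 2*1.54 = 12.28 m.
Hydraulic radius R = A/P = 14.17/12.28 = 1.1537 m.
Velocity V = (1/n)*R^(2/3)*S^(1/2) = (1/0.048)*1.1537^(2/3)*0.0057^(1/2) = 1.7302 m/s.
Discharge Q = A * V = 14.17 * 1.7302 = 24.514 m^3/s.

24.514


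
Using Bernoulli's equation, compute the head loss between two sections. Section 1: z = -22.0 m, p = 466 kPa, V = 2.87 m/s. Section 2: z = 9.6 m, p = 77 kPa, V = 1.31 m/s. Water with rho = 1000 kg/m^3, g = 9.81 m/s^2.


Total head at each section: H = z + p/(rho*g) + V^2/(2g).
H1 = -22.0 + 466*1000/(1000*9.81) + 2.87^2/(2*9.81)
   = -22.0 + 47.503 + 0.4198
   = 25.922 m.
H2 = 9.6 + 77*1000/(1000*9.81) + 1.31^2/(2*9.81)
   = 9.6 + 7.849 + 0.0875
   = 17.537 m.
h_L = H1 - H2 = 25.922 - 17.537 = 8.386 m.

8.386


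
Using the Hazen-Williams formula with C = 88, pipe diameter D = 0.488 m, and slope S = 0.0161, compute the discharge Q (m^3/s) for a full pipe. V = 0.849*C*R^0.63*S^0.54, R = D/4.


For a full circular pipe, R = D/4 = 0.488/4 = 0.122 m.
V = 0.849 * 88 * 0.122^0.63 * 0.0161^0.54
  = 0.849 * 88 * 0.265709 * 0.107569
  = 2.1354 m/s.
Pipe area A = pi*D^2/4 = pi*0.488^2/4 = 0.187 m^2.
Q = A * V = 0.187 * 2.1354 = 0.3994 m^3/s.

0.3994


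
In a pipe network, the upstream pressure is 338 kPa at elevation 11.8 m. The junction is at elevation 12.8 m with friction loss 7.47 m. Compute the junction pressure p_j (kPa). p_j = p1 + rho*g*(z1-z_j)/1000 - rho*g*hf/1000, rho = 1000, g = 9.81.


Junction pressure: p_j = p1 + rho*g*(z1 - z_j)/1000 - rho*g*hf/1000.
Elevation term = 1000*9.81*(11.8 - 12.8)/1000 = -9.81 kPa.
Friction term = 1000*9.81*7.47/1000 = 73.281 kPa.
p_j = 338 + -9.81 - 73.281 = 254.91 kPa.

254.91


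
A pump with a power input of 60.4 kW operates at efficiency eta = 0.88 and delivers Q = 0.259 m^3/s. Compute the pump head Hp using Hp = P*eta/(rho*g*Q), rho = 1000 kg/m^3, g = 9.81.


Pump head formula: Hp = P * eta / (rho * g * Q).
Numerator: P * eta = 60.4 * 1000 * 0.88 = 53152.0 W.
Denominator: rho * g * Q = 1000 * 9.81 * 0.259 = 2540.79.
Hp = 53152.0 / 2540.79 = 20.92 m.

20.92


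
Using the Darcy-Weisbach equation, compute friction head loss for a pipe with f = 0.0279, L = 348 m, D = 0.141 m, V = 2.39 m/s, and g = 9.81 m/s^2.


Darcy-Weisbach equation: h_f = f * (L/D) * V^2/(2g).
f * L/D = 0.0279 * 348/0.141 = 68.8596.
V^2/(2g) = 2.39^2 / (2*9.81) = 5.7121 / 19.62 = 0.2911 m.
h_f = 68.8596 * 0.2911 = 20.048 m.

20.048


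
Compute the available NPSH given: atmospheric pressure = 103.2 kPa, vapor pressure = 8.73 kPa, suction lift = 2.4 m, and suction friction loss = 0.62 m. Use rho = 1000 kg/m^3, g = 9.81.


NPSHa = p_atm/(rho*g) - z_s - hf_s - p_vap/(rho*g).
p_atm/(rho*g) = 103.2*1000 / (1000*9.81) = 10.52 m.
p_vap/(rho*g) = 8.73*1000 / (1000*9.81) = 0.89 m.
NPSHa = 10.52 - 2.4 - 0.62 - 0.89
      = 6.61 m.

6.61


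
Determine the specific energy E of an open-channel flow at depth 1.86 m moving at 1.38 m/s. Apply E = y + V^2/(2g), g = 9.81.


Specific energy E = y + V^2/(2g).
Velocity head = V^2/(2g) = 1.38^2 / (2*9.81) = 1.9044 / 19.62 = 0.0971 m.
E = 1.86 + 0.0971 = 1.9571 m.

1.9571


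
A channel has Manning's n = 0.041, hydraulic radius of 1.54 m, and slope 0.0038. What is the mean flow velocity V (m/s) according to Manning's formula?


Manning's equation gives V = (1/n) * R^(2/3) * S^(1/2).
First, compute R^(2/3) = 1.54^(2/3) = 1.3336.
Next, S^(1/2) = 0.0038^(1/2) = 0.061644.
Then 1/n = 1/0.041 = 24.39.
V = 24.39 * 1.3336 * 0.061644 = 2.005 m/s.

2.005


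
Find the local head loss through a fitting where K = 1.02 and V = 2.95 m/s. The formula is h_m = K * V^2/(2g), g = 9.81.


Minor loss formula: h_m = K * V^2/(2g).
V^2 = 2.95^2 = 8.7025.
V^2/(2g) = 8.7025 / 19.62 = 0.4436 m.
h_m = 1.02 * 0.4436 = 0.4524 m.

0.4524


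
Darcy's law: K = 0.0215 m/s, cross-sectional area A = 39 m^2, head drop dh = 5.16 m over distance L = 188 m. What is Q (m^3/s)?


Darcy's law: Q = K * A * i, where i = dh/L.
Hydraulic gradient i = 5.16 / 188 = 0.027447.
Q = 0.0215 * 39 * 0.027447
  = 0.023 m^3/s.

0.023


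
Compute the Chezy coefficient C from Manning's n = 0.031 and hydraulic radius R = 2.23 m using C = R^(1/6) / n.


The Chezy coefficient relates to Manning's n through C = R^(1/6) / n.
R^(1/6) = 2.23^(1/6) = 1.143012.
C = 1.143012 / 0.031 = 36.87 m^(1/2)/s.

36.87


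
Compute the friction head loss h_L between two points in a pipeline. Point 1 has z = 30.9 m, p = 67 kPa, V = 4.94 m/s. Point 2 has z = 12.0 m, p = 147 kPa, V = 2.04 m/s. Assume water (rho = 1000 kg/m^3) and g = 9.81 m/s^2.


Total head at each section: H = z + p/(rho*g) + V^2/(2g).
H1 = 30.9 + 67*1000/(1000*9.81) + 4.94^2/(2*9.81)
   = 30.9 + 6.83 + 1.2438
   = 38.974 m.
H2 = 12.0 + 147*1000/(1000*9.81) + 2.04^2/(2*9.81)
   = 12.0 + 14.985 + 0.2121
   = 27.197 m.
h_L = H1 - H2 = 38.974 - 27.197 = 11.777 m.

11.777


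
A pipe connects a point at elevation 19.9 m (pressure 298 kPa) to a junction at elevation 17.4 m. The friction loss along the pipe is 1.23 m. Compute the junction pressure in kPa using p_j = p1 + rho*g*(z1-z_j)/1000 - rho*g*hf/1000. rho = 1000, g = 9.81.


Junction pressure: p_j = p1 + rho*g*(z1 - z_j)/1000 - rho*g*hf/1000.
Elevation term = 1000*9.81*(19.9 - 17.4)/1000 = 24.525 kPa.
Friction term = 1000*9.81*1.23/1000 = 12.066 kPa.
p_j = 298 + 24.525 - 12.066 = 310.46 kPa.

310.46


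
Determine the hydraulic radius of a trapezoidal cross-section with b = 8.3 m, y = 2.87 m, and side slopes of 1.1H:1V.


For a trapezoidal section with side slope z:
A = (b + z*y)*y = (8.3 + 1.1*2.87)*2.87 = 32.882 m^2.
P = b + 2*y*sqrt(1 + z^2) = 8.3 + 2*2.87*sqrt(1 + 1.1^2) = 16.833 m.
R = A/P = 32.882 / 16.833 = 1.9534 m.

1.9534


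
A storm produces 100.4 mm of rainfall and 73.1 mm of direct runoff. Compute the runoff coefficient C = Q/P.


The runoff coefficient C = runoff depth / rainfall depth.
C = 73.1 / 100.4
  = 0.7281.

0.7281


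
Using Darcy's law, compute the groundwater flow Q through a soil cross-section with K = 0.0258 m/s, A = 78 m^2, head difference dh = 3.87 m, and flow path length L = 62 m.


Darcy's law: Q = K * A * i, where i = dh/L.
Hydraulic gradient i = 3.87 / 62 = 0.062419.
Q = 0.0258 * 78 * 0.062419
  = 0.1256 m^3/s.

0.1256


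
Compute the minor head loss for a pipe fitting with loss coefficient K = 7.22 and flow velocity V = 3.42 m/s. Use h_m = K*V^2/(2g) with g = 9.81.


Minor loss formula: h_m = K * V^2/(2g).
V^2 = 3.42^2 = 11.6964.
V^2/(2g) = 11.6964 / 19.62 = 0.5961 m.
h_m = 7.22 * 0.5961 = 4.3042 m.

4.3042


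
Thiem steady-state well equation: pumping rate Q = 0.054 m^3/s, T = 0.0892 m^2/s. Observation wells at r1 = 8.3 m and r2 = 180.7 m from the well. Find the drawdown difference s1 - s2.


Thiem equation: s1 - s2 = Q/(2*pi*T) * ln(r2/r1).
ln(r2/r1) = ln(180.7/8.3) = 3.0806.
Q/(2*pi*T) = 0.054 / (2*pi*0.0892) = 0.054 / 0.5605 = 0.0963.
s1 - s2 = 0.0963 * 3.0806 = 0.2968 m.

0.2968


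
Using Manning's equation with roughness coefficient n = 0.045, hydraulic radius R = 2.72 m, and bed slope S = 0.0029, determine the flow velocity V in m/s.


Manning's equation gives V = (1/n) * R^(2/3) * S^(1/2).
First, compute R^(2/3) = 2.72^(2/3) = 1.9486.
Next, S^(1/2) = 0.0029^(1/2) = 0.053852.
Then 1/n = 1/0.045 = 22.22.
V = 22.22 * 1.9486 * 0.053852 = 2.3318 m/s.

2.3318


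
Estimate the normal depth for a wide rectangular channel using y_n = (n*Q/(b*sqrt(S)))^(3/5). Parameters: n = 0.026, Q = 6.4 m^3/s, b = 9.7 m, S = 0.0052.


We use the wide-channel approximation y_n = (n*Q/(b*sqrt(S)))^(3/5).
sqrt(S) = sqrt(0.0052) = 0.072111.
Numerator: n*Q = 0.026 * 6.4 = 0.1664.
Denominator: b*sqrt(S) = 9.7 * 0.072111 = 0.699477.
arg = 0.2379.
y_n = 0.2379^(3/5) = 0.4225 m.

0.4225


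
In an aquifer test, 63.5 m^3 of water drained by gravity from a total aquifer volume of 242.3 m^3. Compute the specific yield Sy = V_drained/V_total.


Specific yield Sy = Volume drained / Total volume.
Sy = 63.5 / 242.3
   = 0.2621.

0.2621


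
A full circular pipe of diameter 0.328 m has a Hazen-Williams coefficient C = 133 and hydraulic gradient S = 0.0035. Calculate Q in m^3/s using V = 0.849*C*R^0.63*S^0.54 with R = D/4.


For a full circular pipe, R = D/4 = 0.328/4 = 0.082 m.
V = 0.849 * 133 * 0.082^0.63 * 0.0035^0.54
  = 0.849 * 133 * 0.206872 * 0.047184
  = 1.1022 m/s.
Pipe area A = pi*D^2/4 = pi*0.328^2/4 = 0.0845 m^2.
Q = A * V = 0.0845 * 1.1022 = 0.0931 m^3/s.

0.0931


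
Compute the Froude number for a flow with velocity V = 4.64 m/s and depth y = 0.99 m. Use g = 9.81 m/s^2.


The Froude number is defined as Fr = V / sqrt(g*y).
g*y = 9.81 * 0.99 = 9.7119.
sqrt(g*y) = sqrt(9.7119) = 3.1164.
Fr = 4.64 / 3.1164 = 1.4889.

1.4889


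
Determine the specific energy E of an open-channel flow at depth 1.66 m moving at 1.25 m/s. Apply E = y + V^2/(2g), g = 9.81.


Specific energy E = y + V^2/(2g).
Velocity head = V^2/(2g) = 1.25^2 / (2*9.81) = 1.5625 / 19.62 = 0.0796 m.
E = 1.66 + 0.0796 = 1.7396 m.

1.7396


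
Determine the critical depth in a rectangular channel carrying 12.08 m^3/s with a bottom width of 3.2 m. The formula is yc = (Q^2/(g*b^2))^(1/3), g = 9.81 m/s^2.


Using yc = (Q^2 / (g * b^2))^(1/3):
Q^2 = 12.08^2 = 145.93.
g * b^2 = 9.81 * 3.2^2 = 9.81 * 10.24 = 100.45.
Q^2 / (g*b^2) = 145.93 / 100.45 = 1.4528.
yc = 1.4528^(1/3) = 1.1325 m.

1.1325


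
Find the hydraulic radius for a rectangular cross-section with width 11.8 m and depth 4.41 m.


For a rectangular section:
Flow area A = b * y = 11.8 * 4.41 = 52.04 m^2.
Wetted perimeter P = b + 2y = 11.8 + 2*4.41 = 20.62 m.
Hydraulic radius R = A/P = 52.04 / 20.62 = 2.5237 m.

2.5237


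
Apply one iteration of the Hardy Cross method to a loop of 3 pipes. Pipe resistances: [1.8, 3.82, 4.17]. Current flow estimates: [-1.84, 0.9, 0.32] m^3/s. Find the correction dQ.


Numerator terms (r*Q*|Q|): 1.8*-1.84*|-1.84| = -6.0941; 3.82*0.9*|0.9| = 3.0942; 4.17*0.32*|0.32| = 0.427.
Sum of numerator = -2.5729.
Denominator terms (r*|Q|): 1.8*|-1.84| = 3.312; 3.82*|0.9| = 3.438; 4.17*|0.32| = 1.3344.
2 * sum of denominator = 2 * 8.0844 = 16.1688.
dQ = --2.5729 / 16.1688 = 0.1591 m^3/s.

0.1591


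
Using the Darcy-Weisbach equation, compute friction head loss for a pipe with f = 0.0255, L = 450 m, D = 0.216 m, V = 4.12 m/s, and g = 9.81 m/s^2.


Darcy-Weisbach equation: h_f = f * (L/D) * V^2/(2g).
f * L/D = 0.0255 * 450/0.216 = 53.125.
V^2/(2g) = 4.12^2 / (2*9.81) = 16.9744 / 19.62 = 0.8652 m.
h_f = 53.125 * 0.8652 = 45.962 m.

45.962


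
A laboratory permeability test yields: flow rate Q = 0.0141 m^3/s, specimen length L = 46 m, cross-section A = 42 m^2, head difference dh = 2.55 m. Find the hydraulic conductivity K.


From K = Q*L / (A*dh):
Numerator: Q*L = 0.0141 * 46 = 0.6486.
Denominator: A*dh = 42 * 2.55 = 107.1.
K = 0.6486 / 107.1 = 0.006056 m/s.

0.006056


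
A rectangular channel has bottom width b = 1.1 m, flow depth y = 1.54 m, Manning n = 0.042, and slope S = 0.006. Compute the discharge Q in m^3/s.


For a rectangular channel, the cross-sectional area A = b * y = 1.1 * 1.54 = 1.69 m^2.
The wetted perimeter P = b + 2y = 1.1 + 2*1.54 = 4.18 m.
Hydraulic radius R = A/P = 1.69/4.18 = 0.4053 m.
Velocity V = (1/n)*R^(2/3)*S^(1/2) = (1/0.042)*0.4053^(2/3)*0.006^(1/2) = 1.01 m/s.
Discharge Q = A * V = 1.69 * 1.01 = 1.711 m^3/s.

1.711


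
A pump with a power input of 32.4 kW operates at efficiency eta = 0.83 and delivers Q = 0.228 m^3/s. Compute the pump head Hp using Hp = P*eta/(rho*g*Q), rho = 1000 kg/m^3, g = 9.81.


Pump head formula: Hp = P * eta / (rho * g * Q).
Numerator: P * eta = 32.4 * 1000 * 0.83 = 26892.0 W.
Denominator: rho * g * Q = 1000 * 9.81 * 0.228 = 2236.68.
Hp = 26892.0 / 2236.68 = 12.02 m.

12.02


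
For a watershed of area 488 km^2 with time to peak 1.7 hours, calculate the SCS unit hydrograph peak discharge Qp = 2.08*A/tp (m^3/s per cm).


SCS formula: Qp = 2.08 * A / tp.
Qp = 2.08 * 488 / 1.7
   = 1015.04 / 1.7
   = 597.08 m^3/s per cm.

597.08


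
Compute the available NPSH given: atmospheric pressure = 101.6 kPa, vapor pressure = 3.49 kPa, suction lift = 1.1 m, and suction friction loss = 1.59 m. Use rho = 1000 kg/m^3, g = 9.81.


NPSHa = p_atm/(rho*g) - z_s - hf_s - p_vap/(rho*g).
p_atm/(rho*g) = 101.6*1000 / (1000*9.81) = 10.357 m.
p_vap/(rho*g) = 3.49*1000 / (1000*9.81) = 0.356 m.
NPSHa = 10.357 - 1.1 - 1.59 - 0.356
      = 7.31 m.

7.31


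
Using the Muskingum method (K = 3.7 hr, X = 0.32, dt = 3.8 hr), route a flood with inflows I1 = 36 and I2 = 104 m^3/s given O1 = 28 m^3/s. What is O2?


Muskingum coefficients:
denom = 2*K*(1-X) + dt = 2*3.7*(1-0.32) + 3.8 = 8.832.
C0 = (dt - 2*K*X)/denom = (3.8 - 2*3.7*0.32)/8.832 = 0.1621.
C1 = (dt + 2*K*X)/denom = (3.8 + 2*3.7*0.32)/8.832 = 0.6984.
C2 = (2*K*(1-X) - dt)/denom = 0.1395.
O2 = C0*I2 + C1*I1 + C2*O1
   = 0.1621*104 + 0.6984*36 + 0.1395*28
   = 45.91 m^3/s.

45.91


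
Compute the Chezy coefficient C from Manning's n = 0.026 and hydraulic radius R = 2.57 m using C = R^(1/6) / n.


The Chezy coefficient relates to Manning's n through C = R^(1/6) / n.
R^(1/6) = 2.57^(1/6) = 1.170367.
C = 1.170367 / 0.026 = 45.01 m^(1/2)/s.

45.01


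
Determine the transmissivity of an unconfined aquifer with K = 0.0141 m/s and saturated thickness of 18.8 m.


Transmissivity is defined as T = K * h.
T = 0.0141 * 18.8
  = 0.2651 m^2/s.

0.2651


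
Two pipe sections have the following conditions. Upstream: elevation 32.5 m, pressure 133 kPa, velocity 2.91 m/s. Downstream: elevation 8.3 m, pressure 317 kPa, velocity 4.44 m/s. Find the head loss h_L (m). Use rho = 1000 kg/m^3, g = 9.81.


Total head at each section: H = z + p/(rho*g) + V^2/(2g).
H1 = 32.5 + 133*1000/(1000*9.81) + 2.91^2/(2*9.81)
   = 32.5 + 13.558 + 0.4316
   = 46.489 m.
H2 = 8.3 + 317*1000/(1000*9.81) + 4.44^2/(2*9.81)
   = 8.3 + 32.314 + 1.0048
   = 41.619 m.
h_L = H1 - H2 = 46.489 - 41.619 = 4.87 m.

4.87


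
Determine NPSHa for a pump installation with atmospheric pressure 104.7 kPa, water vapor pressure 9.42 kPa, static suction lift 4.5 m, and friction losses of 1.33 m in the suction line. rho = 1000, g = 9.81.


NPSHa = p_atm/(rho*g) - z_s - hf_s - p_vap/(rho*g).
p_atm/(rho*g) = 104.7*1000 / (1000*9.81) = 10.673 m.
p_vap/(rho*g) = 9.42*1000 / (1000*9.81) = 0.96 m.
NPSHa = 10.673 - 4.5 - 1.33 - 0.96
      = 3.88 m.

3.88


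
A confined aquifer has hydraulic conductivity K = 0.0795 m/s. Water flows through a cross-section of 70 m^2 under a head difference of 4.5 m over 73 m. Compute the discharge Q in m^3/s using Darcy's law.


Darcy's law: Q = K * A * i, where i = dh/L.
Hydraulic gradient i = 4.5 / 73 = 0.061644.
Q = 0.0795 * 70 * 0.061644
  = 0.343 m^3/s.

0.343


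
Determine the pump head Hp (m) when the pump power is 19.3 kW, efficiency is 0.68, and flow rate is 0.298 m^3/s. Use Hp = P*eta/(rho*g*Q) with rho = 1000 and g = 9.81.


Pump head formula: Hp = P * eta / (rho * g * Q).
Numerator: P * eta = 19.3 * 1000 * 0.68 = 13124.0 W.
Denominator: rho * g * Q = 1000 * 9.81 * 0.298 = 2923.38.
Hp = 13124.0 / 2923.38 = 4.49 m.

4.49


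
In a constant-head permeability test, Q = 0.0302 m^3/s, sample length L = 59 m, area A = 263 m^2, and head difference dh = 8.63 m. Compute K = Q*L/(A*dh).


From K = Q*L / (A*dh):
Numerator: Q*L = 0.0302 * 59 = 1.7818.
Denominator: A*dh = 263 * 8.63 = 2269.69.
K = 1.7818 / 2269.69 = 0.000785 m/s.

0.000785


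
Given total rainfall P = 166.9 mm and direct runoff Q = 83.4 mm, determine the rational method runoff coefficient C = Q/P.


The runoff coefficient C = runoff depth / rainfall depth.
C = 83.4 / 166.9
  = 0.4997.

0.4997


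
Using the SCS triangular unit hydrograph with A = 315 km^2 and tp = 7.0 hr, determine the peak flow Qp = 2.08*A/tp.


SCS formula: Qp = 2.08 * A / tp.
Qp = 2.08 * 315 / 7.0
   = 655.2 / 7.0
   = 93.6 m^3/s per cm.

93.6


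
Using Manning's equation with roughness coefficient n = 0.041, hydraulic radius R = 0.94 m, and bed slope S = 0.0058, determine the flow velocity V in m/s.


Manning's equation gives V = (1/n) * R^(2/3) * S^(1/2).
First, compute R^(2/3) = 0.94^(2/3) = 0.9596.
Next, S^(1/2) = 0.0058^(1/2) = 0.076158.
Then 1/n = 1/0.041 = 24.39.
V = 24.39 * 0.9596 * 0.076158 = 1.7824 m/s.

1.7824


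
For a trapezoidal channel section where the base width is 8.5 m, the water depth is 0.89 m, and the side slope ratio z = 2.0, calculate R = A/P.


For a trapezoidal section with side slope z:
A = (b + z*y)*y = (8.5 + 2.0*0.89)*0.89 = 9.149 m^2.
P = b + 2*y*sqrt(1 + z^2) = 8.5 + 2*0.89*sqrt(1 + 2.0^2) = 12.48 m.
R = A/P = 9.149 / 12.48 = 0.7331 m.

0.7331


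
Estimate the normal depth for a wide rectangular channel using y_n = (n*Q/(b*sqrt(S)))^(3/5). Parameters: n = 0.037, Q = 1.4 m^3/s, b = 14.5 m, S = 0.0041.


We use the wide-channel approximation y_n = (n*Q/(b*sqrt(S)))^(3/5).
sqrt(S) = sqrt(0.0041) = 0.064031.
Numerator: n*Q = 0.037 * 1.4 = 0.0518.
Denominator: b*sqrt(S) = 14.5 * 0.064031 = 0.92845.
arg = 0.0558.
y_n = 0.0558^(3/5) = 0.177 m.

0.177


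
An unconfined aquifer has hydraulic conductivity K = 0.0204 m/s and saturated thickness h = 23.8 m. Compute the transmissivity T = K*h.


Transmissivity is defined as T = K * h.
T = 0.0204 * 23.8
  = 0.4855 m^2/s.

0.4855


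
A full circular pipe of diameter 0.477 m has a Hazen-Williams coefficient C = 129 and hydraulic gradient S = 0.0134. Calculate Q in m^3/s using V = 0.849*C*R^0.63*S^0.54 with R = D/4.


For a full circular pipe, R = D/4 = 0.477/4 = 0.1192 m.
V = 0.849 * 129 * 0.1192^0.63 * 0.0134^0.54
  = 0.849 * 129 * 0.26192 * 0.097417
  = 2.7945 m/s.
Pipe area A = pi*D^2/4 = pi*0.477^2/4 = 0.1787 m^2.
Q = A * V = 0.1787 * 2.7945 = 0.4994 m^3/s.

0.4994


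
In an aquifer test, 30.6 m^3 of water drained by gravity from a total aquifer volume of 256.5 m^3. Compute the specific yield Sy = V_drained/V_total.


Specific yield Sy = Volume drained / Total volume.
Sy = 30.6 / 256.5
   = 0.1193.

0.1193


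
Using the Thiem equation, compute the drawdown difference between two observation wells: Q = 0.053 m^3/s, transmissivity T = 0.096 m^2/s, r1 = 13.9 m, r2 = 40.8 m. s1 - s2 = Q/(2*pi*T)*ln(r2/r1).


Thiem equation: s1 - s2 = Q/(2*pi*T) * ln(r2/r1).
ln(r2/r1) = ln(40.8/13.9) = 1.0768.
Q/(2*pi*T) = 0.053 / (2*pi*0.096) = 0.053 / 0.6032 = 0.0879.
s1 - s2 = 0.0879 * 1.0768 = 0.0946 m.

0.0946


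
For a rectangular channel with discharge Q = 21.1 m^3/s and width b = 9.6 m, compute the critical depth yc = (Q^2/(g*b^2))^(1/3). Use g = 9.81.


Using yc = (Q^2 / (g * b^2))^(1/3):
Q^2 = 21.1^2 = 445.21.
g * b^2 = 9.81 * 9.6^2 = 9.81 * 92.16 = 904.09.
Q^2 / (g*b^2) = 445.21 / 904.09 = 0.4924.
yc = 0.4924^(1/3) = 0.7897 m.

0.7897


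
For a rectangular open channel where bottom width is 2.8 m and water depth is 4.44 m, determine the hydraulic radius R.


For a rectangular section:
Flow area A = b * y = 2.8 * 4.44 = 12.43 m^2.
Wetted perimeter P = b + 2y = 2.8 + 2*4.44 = 11.68 m.
Hydraulic radius R = A/P = 12.43 / 11.68 = 1.0644 m.

1.0644


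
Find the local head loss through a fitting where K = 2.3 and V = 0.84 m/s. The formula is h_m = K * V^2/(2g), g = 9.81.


Minor loss formula: h_m = K * V^2/(2g).
V^2 = 0.84^2 = 0.7056.
V^2/(2g) = 0.7056 / 19.62 = 0.036 m.
h_m = 2.3 * 0.036 = 0.0827 m.

0.0827


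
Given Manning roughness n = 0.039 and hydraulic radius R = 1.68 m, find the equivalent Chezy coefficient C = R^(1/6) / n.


The Chezy coefficient relates to Manning's n through C = R^(1/6) / n.
R^(1/6) = 1.68^(1/6) = 1.090314.
C = 1.090314 / 0.039 = 27.96 m^(1/2)/s.

27.96


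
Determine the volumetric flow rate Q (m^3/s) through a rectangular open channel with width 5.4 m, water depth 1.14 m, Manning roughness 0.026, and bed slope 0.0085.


For a rectangular channel, the cross-sectional area A = b * y = 5.4 * 1.14 = 6.16 m^2.
The wetted perimeter P = b + 2y = 5.4 + 2*1.14 = 7.68 m.
Hydraulic radius R = A/P = 6.16/7.68 = 0.8016 m.
Velocity V = (1/n)*R^(2/3)*S^(1/2) = (1/0.026)*0.8016^(2/3)*0.0085^(1/2) = 3.0598 m/s.
Discharge Q = A * V = 6.16 * 3.0598 = 18.836 m^3/s.

18.836
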